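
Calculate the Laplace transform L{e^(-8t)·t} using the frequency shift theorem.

L{e^(at)·t^n} = n!/(s-a)^(n+1), so L{e^(-8t)·t} = 1/(s+8)^2

Final answer: 1/(s+8)^2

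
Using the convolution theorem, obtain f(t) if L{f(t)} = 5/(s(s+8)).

5/(s(s+8)) = (5/s)·(1/(s+8)) = L{5}·L{e^(-8t)}. By convolution, f(t) = 5*e^(-8t) = ∫₀ᵗ 5·e^(-8τ) dτ = 5·(1 - e^(-8t))/8

Final answer: 5·(1 - e^(-8t))/8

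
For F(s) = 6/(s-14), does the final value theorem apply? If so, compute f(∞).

sF(s) = 6s/(s-14) has a pole at s = 14 in the right half-plane. Theorem does NOT apply (unstable system; f(t) = 6·e^(14t) grows without bound).

Final answer: Not applicable (unstable)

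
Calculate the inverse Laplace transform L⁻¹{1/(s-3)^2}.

L⁻¹{n!/(s-a)^(n+1)} = t^n·e^(at), so L⁻¹{1/(s-3)^2} = t·e^(3t)

Final answer: t·e^(3t)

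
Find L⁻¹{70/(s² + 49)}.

This is the form c·a/(s² + a²) with a = 7, c = 10. L⁻¹ = 10·sin(7t)

Final answer: 10·sin(7t)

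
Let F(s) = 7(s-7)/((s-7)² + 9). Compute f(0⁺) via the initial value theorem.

f(0⁺) = lim_{s→∞} sF(s) = lim_{s→∞} 7s(s-7)/((s-7)² + 9) = 7

Final answer: 7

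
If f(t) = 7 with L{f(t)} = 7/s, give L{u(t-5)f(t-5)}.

Time shift theorem: L{u(t-a)f(t-a)} = e^(-as)F(s). Here a=5, F(s) = 7/s, so L{u(t-5)f(t-5)} = e^(-5s)·7/s

Final answer: e^(-5s)·7/s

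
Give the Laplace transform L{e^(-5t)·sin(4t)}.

L{e^(at)·sin(ωt)} = ω/((s-a)² + ω²), so L{e^(-5t)·sin(4t)} = 4/((s+5)² + 16)

Final answer: 4/((s+5)² + 16)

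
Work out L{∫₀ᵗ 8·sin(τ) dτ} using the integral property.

L{∫₀ᵗ f(τ)dτ} = F(s)/s with F(s) = 8/(s² + 1), so the result is (8/(s² + 1))/s = 8/(s(s² + 1))

Final answer: 8/(s(s² + 1))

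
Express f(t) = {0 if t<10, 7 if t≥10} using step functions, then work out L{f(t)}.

f(t) = 7·u(t-10). L{u(t-10)} = e^(-10s)/s, so L{f(t)} = 7·e^(-10s)/s

Final answer: 7·e^(-10s)/s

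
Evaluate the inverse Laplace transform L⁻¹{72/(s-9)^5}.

L⁻¹{n!/(s-a)^(n+1)} = t^n·e^(at) with n=4, a=9. So L⁻¹{24/(s-9)^5} = t^4·e^(9t), and L⁻¹{72/(s-9)^5} = (72/24)·t^4·e^(9t) = 3·t^4·e^(9t)

Final answer: 3·t^4·e^(9t)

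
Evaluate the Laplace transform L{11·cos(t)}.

L{cos(ωt)} = s/(s² + ω²), so L{cos(t)} = s/(s² + 1). Then L{11·cos(t)} = 11·s/(s² + 1) = 11s/(s² + 1)

Final answer: 11s/(s² + 1)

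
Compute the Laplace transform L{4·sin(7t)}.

L{sin(ωt)} = ω/(s² + ω²), so L{sin(7t)} = 7/(s² + 49). Then L{4·sin(7t)} = 4·7/(s² + 49) = 28/(s² + 49)

Final answer: 28/(s² + 49)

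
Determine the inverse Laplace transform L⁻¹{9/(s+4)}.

L⁻¹{1/(s-a)} = e^(at), so L⁻¹{1/(s+4)} = e^(-4t), and L⁻¹{9/(s+4)} = 9·e^(-4t)

Final answer: 9·e^(-4t)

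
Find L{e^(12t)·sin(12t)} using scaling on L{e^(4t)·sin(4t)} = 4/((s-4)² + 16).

Scaling with a=3: L{e^(12t)·sin(12t)} = (1/3) · 4/((s/3-4)² + 16). Simplifying: 12/((s-12)² + 144)

Final answer: 12/((s-12)² + 144)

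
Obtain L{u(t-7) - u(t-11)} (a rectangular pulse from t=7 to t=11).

L{u(t-a)} = e^(-as)/s. L{u(t-7) - u(t-11)} = (e^(-7s) - e^(-11s))/s

Final answer: (e^(-7s) - e^(-11s))/s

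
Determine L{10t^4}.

L{t^n} = n!/s^(n+1). So L{10t^4} = 10·4!/s^5 = 240/s^5

Final answer: 240/s^5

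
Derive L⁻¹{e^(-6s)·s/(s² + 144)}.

L⁻¹{s/(s² + 144)} = cos(12t). By the time shift theorem, L⁻¹{e^(-as)F(s)} = u(t-a)f(t-a) with a=6, so L⁻¹{e^(-6s)·s/(s² + 144)} = u(t-6)·cos(12(t-6))

Final answer: u(t-6)·cos(12(t-6))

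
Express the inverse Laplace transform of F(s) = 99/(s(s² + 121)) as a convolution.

99/(s(s² + 121)) = (1/s)·(99/(s² + 121)) = L{1}·L{9·sin(11t)}. So f(t) = 1*(9·sin(11t)) = ∫₀ᵗ 9·sin(11τ) dτ

Final answer: ∫₀ᵗ 9·sin(11τ) dτ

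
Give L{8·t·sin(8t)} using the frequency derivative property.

L{sin(8t)} = 8/(s² + 64). By L{t·f(t)} = -F'(s): -d/ds[8/(s² + 64)] = -(8)·(-2s)/(s² + 64)² = 16s/(s² + 64)². Then L{8·t·sin(8t)} = 8·16s/(s² + 64)² = 128s/(s² + 64)²

Final answer: 128s/(s² + 64)²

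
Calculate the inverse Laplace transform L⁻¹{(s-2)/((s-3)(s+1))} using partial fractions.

Using partial fractions, f(t) = (e^(3t) + 3e^(-t))/4

Final answer: (e^(3t) + 3e^(-t))/4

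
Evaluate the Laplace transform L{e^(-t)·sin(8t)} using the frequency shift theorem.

Frequency shift: L{e^(at)f(t)} = F(s-a). L{e^(-t)·sin(8t)} = 8/((s+1)² + 64)

Final answer: 8/((s+1)² + 64)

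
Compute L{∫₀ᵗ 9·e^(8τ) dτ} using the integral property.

L{∫₀ᵗ f(τ)dτ} = F(s)/s with F(s) = 9/(s-8), so L{∫₀ᵗ 9·e^(8τ) dτ} = 9/(s(s-8))

Final answer: 9/(s(s-8))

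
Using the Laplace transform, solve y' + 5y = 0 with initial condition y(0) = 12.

L{y'} + 5L{y} = 0. sY - 12 + 5Y = 0. Y(s+5) = 12. Y = 12/(s+5)

Final answer: y(t) = 12e^(-5t)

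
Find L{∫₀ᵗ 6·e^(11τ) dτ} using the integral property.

L{∫₀ᵗ f(τ)dτ} = F(s)/s with F(s) = 6/(s-11), so L{∫₀ᵗ 6·e^(11τ) dτ} = 6/(s(s-11))

Final answer: 6/(s(s-11))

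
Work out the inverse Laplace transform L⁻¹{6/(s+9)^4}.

L⁻¹{n!/(s-a)^(n+1)} = t^n·e^(at) with n=3, a=-9. So L⁻¹{6/(s+9)^4} = t^3·e^(-9t)

Final answer: t^3·e^(-9t)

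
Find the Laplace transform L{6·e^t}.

L{e^(at)} = 1/(s-a), so L{e^t} = 1/(s-1). Then L{6·e^t} = 6/(s-1)

Final answer: 6/(s-1)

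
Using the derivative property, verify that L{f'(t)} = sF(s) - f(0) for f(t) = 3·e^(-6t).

f'(t) = -18e^(-6t). Direct: L{f'(t)} = -18/(s+6). Property: s·3/(s+6) - 3 = (3s - 3(s+6))/(s+6) = -18/(s+6). ✓

Final answer: -18/(s+6)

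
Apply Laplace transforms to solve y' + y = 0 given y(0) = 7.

L{y'} + L{y} = 0. sY - 7 + Y = 0. Y(s+1) = 7. Y = 7/(s+1)

Final answer: y(t) = 7e^(-t)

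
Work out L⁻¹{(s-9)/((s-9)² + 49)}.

Using frequency shift: L⁻¹{(s-a)/((s-a)² + b²)} = e^(at)cos(bt). Here a=9, b=7

Final answer: e^(9t)·cos(7t)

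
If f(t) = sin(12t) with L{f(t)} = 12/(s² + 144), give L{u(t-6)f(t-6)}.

Time shift theorem: L{u(t-a)f(t-a)} = e^(-as)F(s). Here a=6, F(s) = 12/(s² + 144), so L{u(t-6)f(t-6)} = e^(-6s)·12/(s² + 144)

Final answer: e^(-6s)·12/(s² + 144)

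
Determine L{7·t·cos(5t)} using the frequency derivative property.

L{cos(5t)} = s/(s² + 25). Derivative: d/ds[s/(s² + 25)] = [(s² + 25) - s·2s]/(s² + 25)² = (25 - s²)/(s² + 25)². So L{t·cos(5t)} = -F'(s) = (s² - 25)/(s² + 25)². Then L{7·t·cos(5t)} = 7·(s² - 25)/(s² + 25)²

Final answer: 7·(s² - 25)/(s² + 25)²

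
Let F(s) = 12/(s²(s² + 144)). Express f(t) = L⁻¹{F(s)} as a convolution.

12/(s²(s² + 144)) = (1/s²)·(12/(s² + 144)) = L{t}·L{sin(12t)}. So f(t) = t*(sin(12t)) = ∫₀ᵗ τ·sin(12(t-τ)) dτ

Final answer: ∫₀ᵗ τ·sin(12(t-τ)) dτ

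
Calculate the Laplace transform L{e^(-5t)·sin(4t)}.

L{e^(at)·sin(ωt)} = ω/((s-a)² + ω²), so L{e^(-5t)·sin(4t)} = 4/((s+5)² + 16)

Final answer: 4/((s+5)² + 16)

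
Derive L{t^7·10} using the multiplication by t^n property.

L{10} = 10/s. d^1/ds^1[1/s] = -1/s². d^2/ds^2[1/s] = 2/s^3. d^3/ds^3[1/s] = -6/s^4. d^4/ds^4[1/s] = 24/s^5. d^5/ds^5[1/s] = -120/s^6. d^6/ds^6[1/s] = 720/s^7. d^7/ds^7[1/s] = -5040/s^8. So L{t^7} = (-1)^{7}·-5040/s^8 = 5040/s^8. Then L{t^7·10} = 10·5040/s^8 = 50400/s^8

Final answer: 50400/s^8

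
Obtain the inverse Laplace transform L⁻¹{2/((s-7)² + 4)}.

Using frequency shift, L⁻¹{2/((s-7)² + 4)} = e^(7t)·sin(2t)

Final answer: e^(7t)·sin(2t)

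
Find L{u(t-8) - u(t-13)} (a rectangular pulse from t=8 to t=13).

L{u(t-a)} = e^(-as)/s. L{u(t-8) - u(t-13)} = (e^(-8s) - e^(-13s))/s

Final answer: (e^(-8s) - e^(-13s))/s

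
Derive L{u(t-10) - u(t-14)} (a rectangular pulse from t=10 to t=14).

L{u(t-a)} = e^(-as)/s. L{u(t-10) - u(t-14)} = (e^(-10s) - e^(-14s))/s

Final answer: (e^(-10s) - e^(-14s))/s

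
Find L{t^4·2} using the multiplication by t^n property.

L{2} = 2/s. d^1/ds^1[1/s] = -1/s². d^2/ds^2[1/s] = 2/s^3. d^3/ds^3[1/s] = -6/s^4. d^4/ds^4[1/s] = 24/s^5. So L{t^4} = (-1)^{4}·24/s^5 = 24/s^5. Then L{t^4·2} = 2·24/s^5 = 48/s^5

Final answer: 48/s^5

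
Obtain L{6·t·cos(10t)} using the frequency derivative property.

L{cos(10t)} = s/(s² + 100). Derivative: d/ds[s/(s² + 100)] = [(s² + 100) - s·2s]/(s² + 100)² = (100 - s²)/(s² + 100)². So L{t·cos(10t)} = -F'(s) = (s² - 100)/(s² + 100)². Then L{6·t·cos(10t)} = 6·(s² - 100)/(s² + 100)²

Final answer: 6·(s² - 100)/(s² + 100)²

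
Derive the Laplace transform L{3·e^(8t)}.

L{e^(at)} = 1/(s-a), so L{e^(8t)} = 1/(s-8). Then L{3·e^(8t)} = 3/(s-8)

Final answer: 3/(s-8)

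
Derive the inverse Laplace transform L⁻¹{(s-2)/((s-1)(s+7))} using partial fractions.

Using partial fractions, f(t) = (-e^t + 9e^(-7t))/8

Final answer: (-e^t + 9e^(-7t))/8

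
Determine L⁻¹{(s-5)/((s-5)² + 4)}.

Using frequency shift: L⁻¹{(s-a)/((s-a)² + b²)} = e^(at)cos(bt). Here a=5, b=2

Final answer: e^(5t)·cos(2t)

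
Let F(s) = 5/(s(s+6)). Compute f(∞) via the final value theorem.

f(∞) = lim_{s→0} s·5/(s(s+6)) = lim_{s→0} 5/(s+6) = 5/6 = 5/6

Final answer: 5/6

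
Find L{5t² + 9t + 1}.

L{5t² + 9t + 1} = 5·2/s³ + 9/s² + 1/s = 10/s³ + 9/s² + 1/s

Final answer: 10/s³ + 9/s² + 1/s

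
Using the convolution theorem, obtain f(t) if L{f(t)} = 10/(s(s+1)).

10/(s(s+1)) = (10/s)·(1/(s+1)) = L{10}·L{e^(-t)}. By convolution, f(t) = 10*e^(-t) = ∫₀ᵗ 10·e^(-τ) dτ = 10·(1 - e^(-t))/1

Final answer: 10·(1 - e^(-t))/1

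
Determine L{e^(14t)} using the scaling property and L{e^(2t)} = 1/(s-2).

Using L{f(at)} = (1/a)F(s/a) with a=7 and f(t) = e^(2t): L{e^(14t)} = (1/7) · 1/((s/7)-2) = (1/7) · 7/(s-14) = 1/(s-14)

Final answer: 1/(s-14)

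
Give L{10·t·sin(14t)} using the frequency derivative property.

L{sin(14t)} = 14/(s² + 196). By L{t·f(t)} = -F'(s): -d/ds[14/(s² + 196)] = -(14)·(-2s)/(s² + 196)² = 28s/(s² + 196)². Then L{10·t·sin(14t)} = 10·28s/(s² + 196)² = 280s/(s² + 196)²

Final answer: 280s/(s² + 196)²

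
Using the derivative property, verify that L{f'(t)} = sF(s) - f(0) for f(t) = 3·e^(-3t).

f'(t) = -9e^(-3t). Direct: L{f'(t)} = -9/(s+3). Property: s·3/(s+3) - 3 = (3s - 3(s+3))/(s+3) = -9/(s+3). ✓

Final answer: -9/(s+3)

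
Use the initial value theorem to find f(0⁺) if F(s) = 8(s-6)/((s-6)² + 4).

f(0⁺) = lim_{s→∞} sF(s) = lim_{s→∞} 8s(s-6)/((s-6)² + 4) = 8

Final answer: 8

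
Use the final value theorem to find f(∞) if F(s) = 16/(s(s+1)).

f(∞) = lim_{s→0} s·16/(s(s+1)) = lim_{s→0} 16/(s+1) = 16/1 = 16

Final answer: 16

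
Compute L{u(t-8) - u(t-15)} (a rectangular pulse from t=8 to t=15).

L{u(t-a)} = e^(-as)/s. L{u(t-8) - u(t-15)} = (e^(-8s) - e^(-15s))/s

Final answer: (e^(-8s) - e^(-15s))/s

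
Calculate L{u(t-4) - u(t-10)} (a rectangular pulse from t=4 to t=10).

L{u(t-a)} = e^(-as)/s. L{u(t-4) - u(t-10)} = (e^(-4s) - e^(-10s))/s

Final answer: (e^(-4s) - e^(-10s))/s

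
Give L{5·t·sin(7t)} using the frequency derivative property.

L{sin(7t)} = 7/(s² + 49). By L{t·f(t)} = -F'(s): -d/ds[7/(s² + 49)] = -(7)·(-2s)/(s² + 49)² = 14s/(s² + 49)². Then L{5·t·sin(7t)} = 5·14s/(s² + 49)² = 70s/(s² + 49)²

Final answer: 70s/(s² + 49)²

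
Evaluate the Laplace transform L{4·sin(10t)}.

L{sin(ωt)} = ω/(s² + ω²), so L{sin(10t)} = 10/(s² + 100). Then L{4·sin(10t)} = 4·10/(s² + 100) = 40/(s² + 100)

Final answer: 40/(s² + 100)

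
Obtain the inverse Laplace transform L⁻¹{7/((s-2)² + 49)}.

Using frequency shift, L⁻¹{7/((s-2)² + 49)} = e^(2t)·sin(7t)

Final answer: e^(2t)·sin(7t)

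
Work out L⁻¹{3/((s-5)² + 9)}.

Form: b/((s-a)² + b²) → e^(at)sin(bt). With a=5, b=3

Final answer: e^(5t)·sin(3t)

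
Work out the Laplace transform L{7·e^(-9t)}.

L{e^(at)} = 1/(s-a), so L{e^(-9t)} = 1/(s+9). Then L{7·e^(-9t)} = 7/(s+9)

Final answer: 7/(s+9)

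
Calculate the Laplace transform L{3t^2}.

L{3t^2} = 3 · L{t^2} = 3 · 2/s^3 = 6/s^3

Final answer: 6/s^3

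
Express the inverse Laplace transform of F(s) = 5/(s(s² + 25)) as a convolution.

5/(s(s² + 25)) = (1/s)·(5/(s² + 25)) = L{1}·L{sin(5t)}. So f(t) = 1*(sin(5t)) = ∫₀ᵗ sin(5τ) dτ

Final answer: ∫₀ᵗ sin(5τ) dτ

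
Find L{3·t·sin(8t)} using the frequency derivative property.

L{sin(8t)} = 8/(s² + 64). By L{t·f(t)} = -F'(s): -d/ds[8/(s² + 64)] = -(8)·(-2s)/(s² + 64)² = 16s/(s² + 64)². Then L{3·t·sin(8t)} = 3·16s/(s² + 64)² = 48s/(s² + 64)²

Final answer: 48s/(s² + 64)²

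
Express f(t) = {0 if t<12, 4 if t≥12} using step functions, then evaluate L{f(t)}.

f(t) = 4·u(t-12). L{u(t-12)} = e^(-12s)/s, so L{f(t)} = 4·e^(-12s)/s

Final answer: 4·e^(-12s)/s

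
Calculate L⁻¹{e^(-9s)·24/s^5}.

L⁻¹{24/s^5} = t^4. By the time shift theorem, L⁻¹{e^(-as)F(s)} = u(t-a)f(t-a) with a=9, so L⁻¹{e^(-9s)·24/s^5} = u(t-9)·(t-9)^4

Final answer: u(t-9)·(t-9)^4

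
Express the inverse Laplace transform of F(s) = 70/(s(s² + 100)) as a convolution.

70/(s(s² + 100)) = (1/s)·(70/(s² + 100)) = L{1}·L{7·sin(10t)}. So f(t) = 1*(7·sin(10t)) = ∫₀ᵗ 7·sin(10τ) dτ

Final answer: ∫₀ᵗ 7·sin(10τ) dτ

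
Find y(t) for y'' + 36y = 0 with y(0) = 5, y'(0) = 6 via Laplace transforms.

L{y''} + 36L{y} = 0. s²Y - 5s - 6 + 36Y = 0. Y(s² + 36) = 5s + 6. Y = (5s + 6)/(s² + 36). Inverting: y(t) = 5cos(6t) + sin(6t)

Final answer: y(t) = 5cos(6t) + sin(6t)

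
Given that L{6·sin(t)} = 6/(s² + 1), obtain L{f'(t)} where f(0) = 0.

L{f'(t)} = s·F(s) - f(0) = s·6/(s² + 1) - 0 = 6s/(s² + 1)

Final answer: 6s/(s² + 1)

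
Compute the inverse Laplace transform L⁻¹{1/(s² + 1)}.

L⁻¹{1/(s² + 1)} = sin(t)

Final answer: sin(t)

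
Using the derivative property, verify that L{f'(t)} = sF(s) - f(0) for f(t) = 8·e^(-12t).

f'(t) = -96e^(-12t). Direct: L{f'(t)} = -96/(s+12). Property: s·8/(s+12) - 8 = (8s - 8(s+12))/(s+12) = -96/(s+12). ✓

Final answer: -96/(s+12)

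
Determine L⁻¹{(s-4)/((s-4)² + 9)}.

Using frequency shift: L⁻¹{(s-a)/((s-a)² + b²)} = e^(at)cos(bt). Here a=4, b=3

Final answer: e^(4t)·cos(3t)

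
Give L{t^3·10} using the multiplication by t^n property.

L{10} = 10/s. d^1/ds^1[1/s] = -1/s². d^2/ds^2[1/s] = 2/s^3. d^3/ds^3[1/s] = -6/s^4. So L{t^3} = (-1)^{3}·-6/s^4 = 6/s^4. Then L{t^3·10} = 10·6/s^4 = 60/s^4

Final answer: 60/s^4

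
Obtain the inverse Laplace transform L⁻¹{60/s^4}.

L⁻¹{n!/s^(n+1)} = t^n with n=3. So L⁻¹{6/s^4} = t^3, and L⁻¹{60/s^4} = (60/6)·t^3 = 10·t^3

Final answer: 10·t^3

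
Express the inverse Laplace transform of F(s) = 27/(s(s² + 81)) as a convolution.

27/(s(s² + 81)) = (1/s)·(27/(s² + 81)) = L{1}·L{3·sin(9t)}. So f(t) = 1*(3·sin(9t)) = ∫₀ᵗ 3·sin(9τ) dτ

Final answer: ∫₀ᵗ 3·sin(9τ) dτ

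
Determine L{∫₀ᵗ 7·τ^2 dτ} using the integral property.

L{∫₀ᵗ f(τ)dτ} = F(s)/s with f(t) = 7t^2. F(s) = 14/s^3, so L{∫₀ᵗ 7·τ^2 dτ} = (14/s^3)/s = 14/s^4. (Check: ∫₀ᵗ 7·τ^2 dτ = 7t^3/3.)

Final answer: 14/s^4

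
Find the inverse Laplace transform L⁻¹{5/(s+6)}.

L⁻¹{1/(s-a)} = e^(at), so L⁻¹{1/(s+6)} = e^(-6t), and L⁻¹{5/(s+6)} = 5·e^(-6t)

Final answer: 5·e^(-6t)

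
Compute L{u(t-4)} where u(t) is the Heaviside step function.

L{u(t-a)} = e^(-as)/s. Here a=4, so L{u(t-4)} = e^(-4s)/s

Final answer: e^(-4s)/s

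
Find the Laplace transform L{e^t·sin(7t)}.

L{e^(at)·sin(ωt)} = ω/((s-a)² + ω²), so L{e^t·sin(7t)} = 7/((s-1)² + 49)

Final answer: 7/((s-1)² + 49)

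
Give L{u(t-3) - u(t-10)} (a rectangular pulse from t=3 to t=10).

L{u(t-a)} = e^(-as)/s. L{u(t-3) - u(t-10)} = (e^(-3s) - e^(-10s))/s

Final answer: (e^(-3s) - e^(-10s))/s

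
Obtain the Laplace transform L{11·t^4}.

L{t^n} = n!/s^(n+1), so L{t^4} = 24/s^5. Then L{11·t^4} = 11·24/s^5 = 264/s^5

Final answer: 264/s^5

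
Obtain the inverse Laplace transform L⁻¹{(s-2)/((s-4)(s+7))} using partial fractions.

Using partial fractions, f(t) = (2e^(4t) + 9e^(-7t))/11

Final answer: (2e^(4t) + 9e^(-7t))/11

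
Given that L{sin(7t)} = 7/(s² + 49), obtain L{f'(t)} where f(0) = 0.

L{f'(t)} = s·F(s) - f(0) = s·7/(s² + 49) - 0 = 7s/(s² + 49)

Final answer: 7s/(s² + 49)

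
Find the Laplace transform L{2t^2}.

L{2t^2} = 2 · L{t^2} = 2 · 2/s^3 = 4/s^3

Final answer: 4/s^3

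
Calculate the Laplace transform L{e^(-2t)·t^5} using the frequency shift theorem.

L{e^(at)·t^n} = n!/(s-a)^(n+1), so L{e^(-2t)·t^5} = 120/(s+2)^6

Final answer: 120/(s+2)^6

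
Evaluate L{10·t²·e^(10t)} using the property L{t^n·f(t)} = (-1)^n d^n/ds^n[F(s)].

L{e^(10t)} = 1/(s-10). d/ds[1/(s-10)] = -1/(s-10)². d²/ds²[1/(s-10)] = 2/(s-10)³. So L{t²·e^(10t)} = (-1)² · 2/(s-10)³ = 2/(s-10)³. Then L{10·t²·e^(10t)} = 10·2/(s-10)³ = 20/(s-10)³

Final answer: 20/(s-10)³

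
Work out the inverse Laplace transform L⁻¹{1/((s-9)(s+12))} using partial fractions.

Decompose: A/(s-9) + B/(s+12). A = 1/21, B = -1/21. f(t) = (e^(9t) - e^(-12t))/21

Final answer: (e^(9t) - e^(-12t))/21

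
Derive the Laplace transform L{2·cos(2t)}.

L{cos(ωt)} = s/(s² + ω²), so L{cos(2t)} = s/(s² + 4). Then L{2·cos(2t)} = 2·s/(s² + 4) = 2s/(s² + 4)

Final answer: 2s/(s² + 4)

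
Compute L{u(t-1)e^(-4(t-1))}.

u(t-a)f(t-a) with f(t)=e^(-4t). L{e^(-4t)} = 1/(s+4). By time shift: e^(-s)/(s+4)

Final answer: e^(-s)/(s+4)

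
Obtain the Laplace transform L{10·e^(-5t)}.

L{e^(at)} = 1/(s-a), so L{e^(-5t)} = 1/(s+5). Then L{10·e^(-5t)} = 10/(s+5)

Final answer: 10/(s+5)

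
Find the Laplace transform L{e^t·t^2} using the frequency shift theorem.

L{e^(at)·t^n} = n!/(s-a)^(n+1), so L{e^t·t^2} = 2/(s-1)^3

Final answer: 2/(s-1)^3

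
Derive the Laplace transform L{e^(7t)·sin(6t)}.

L{e^(at)·sin(ωt)} = ω/((s-a)² + ω²), so L{e^(7t)·sin(6t)} = 6/((s-7)² + 36)

Final answer: 6/((s-7)² + 36)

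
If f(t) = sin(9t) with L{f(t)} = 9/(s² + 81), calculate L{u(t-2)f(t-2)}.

Time shift theorem: L{u(t-a)f(t-a)} = e^(-as)F(s). Here a=2, F(s) = 9/(s² + 81), so L{u(t-2)f(t-2)} = e^(-2s)·9/(s² + 81)

Final answer: e^(-2s)·9/(s² + 81)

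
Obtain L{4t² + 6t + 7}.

L{4t² + 6t + 7} = 4·2/s³ + 6/s² + 7/s = 8/s³ + 6/s² + 7/s

Final answer: 8/s³ + 6/s² + 7/s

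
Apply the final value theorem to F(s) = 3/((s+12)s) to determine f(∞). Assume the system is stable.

f(∞) = lim_{s→0} sF(s) = lim_{s→0} 3/(s+12) = 1/4

Final answer: 1/4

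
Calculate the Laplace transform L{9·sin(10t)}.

L{sin(ωt)} = ω/(s² + ω²), so L{sin(10t)} = 10/(s² + 100). Then L{9·sin(10t)} = 9·10/(s² + 100) = 90/(s² + 100)

Final answer: 90/(s² + 100)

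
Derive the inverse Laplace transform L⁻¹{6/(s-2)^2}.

L⁻¹{n!/(s-a)^(n+1)} = t^n·e^(at) with n=1, a=2. So L⁻¹{1/(s-2)^2} = t·e^(2t), and L⁻¹{6/(s-2)^2} = (6/1)·t·e^(2t) = 6·t·e^(2t)

Final answer: 6·t·e^(2t)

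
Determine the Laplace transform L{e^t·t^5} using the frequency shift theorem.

L{e^(at)·t^n} = n!/(s-a)^(n+1), so L{e^t·t^5} = 120/(s-1)^6

Final answer: 120/(s-1)^6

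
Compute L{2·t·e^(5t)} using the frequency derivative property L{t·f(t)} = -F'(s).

L{e^(5t)} = 1/(s-5). By frequency derivative: L{t·e^(5t)} = -d/ds[1/(s-5)] = -(-1)/(s-5)² = 1/(s-5)². Then L{2·t·e^(5t)} = 2·1/(s-5)² = 2/(s-5)²

Final answer: 2/(s-5)²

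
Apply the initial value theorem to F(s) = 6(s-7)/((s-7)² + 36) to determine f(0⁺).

f(0⁺) = lim_{s→∞} sF(s) = lim_{s→∞} 6s(s-7)/((s-7)² + 36) = 6

Final answer: 6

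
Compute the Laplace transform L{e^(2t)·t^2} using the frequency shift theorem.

L{e^(at)·t^n} = n!/(s-a)^(n+1), so L{e^(2t)·t^2} = 2/(s-2)^3

Final answer: 2/(s-2)^3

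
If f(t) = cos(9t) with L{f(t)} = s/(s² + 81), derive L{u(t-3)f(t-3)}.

Time shift theorem: L{u(t-a)f(t-a)} = e^(-as)F(s). Here a=3, F(s) = s/(s² + 81), so L{u(t-3)f(t-3)} = e^(-3s)·s/(s² + 81)

Final answer: e^(-3s)·s/(s² + 81)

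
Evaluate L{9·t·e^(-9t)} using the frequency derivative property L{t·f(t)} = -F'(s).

L{e^(-9t)} = 1/(s+9). By frequency derivative: L{t·e^(-9t)} = -d/ds[1/(s+9)] = -(-1)/(s+9)² = 1/(s+9)². Then L{9·t·e^(-9t)} = 9·1/(s+9)² = 9/(s+9)²

Final answer: 9/(s+9)²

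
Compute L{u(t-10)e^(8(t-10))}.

u(t-a)f(t-a) with f(t)=e^(8t). L{e^(8t)} = 1/(s-8). By time shift: e^(-10s)/(s-8)

Final answer: e^(-10s)/(s-8)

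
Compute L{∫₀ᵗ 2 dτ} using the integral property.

L{∫₀ᵗ f(τ)dτ} = F(s)/s with f(t) = 2. F(s) = 2/s, so L{∫₀ᵗ 2 dτ} = (2/s)/s = 2/s². (Check: ∫₀ᵗ 2 dτ = 2t.)

Final answer: 2/s²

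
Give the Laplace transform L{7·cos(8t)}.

L{cos(ωt)} = s/(s² + ω²), so L{cos(8t)} = s/(s² + 64). Then L{7·cos(8t)} = 7·s/(s² + 64) = 7s/(s² + 64)

Final answer: 7s/(s² + 64)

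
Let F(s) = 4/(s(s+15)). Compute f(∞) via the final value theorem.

f(∞) = lim_{s→0} s·4/(s(s+15)) = lim_{s→0} 4/(s+15) = 4/15 = 4/15

Final answer: 4/15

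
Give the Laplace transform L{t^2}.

L{t^n} = n!/s^(n+1), so L{t^2} = 2/s^3

Final answer: 2/s^3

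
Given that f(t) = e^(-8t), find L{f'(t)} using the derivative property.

f(0) = 1, F(s) = 1/(s+8). L{f'(t)} = s·F(s) - f(0) = s/(s+8) - 1 = (s - (s+8))/(s+8) = -8/(s+8)

Final answer: -8/(s+8)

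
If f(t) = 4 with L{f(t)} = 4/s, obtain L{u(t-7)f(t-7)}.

Time shift theorem: L{u(t-a)f(t-a)} = e^(-as)F(s). Here a=7, F(s) = 4/s, so L{u(t-7)f(t-7)} = e^(-7s)·4/s

Final answer: e^(-7s)·4/s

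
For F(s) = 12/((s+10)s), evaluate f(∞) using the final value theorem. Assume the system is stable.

f(∞) = lim_{s→0} sF(s) = lim_{s→0} 12/(s+10) = 6/5

Final answer: 6/5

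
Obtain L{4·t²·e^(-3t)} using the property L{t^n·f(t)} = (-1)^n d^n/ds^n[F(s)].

L{e^(-3t)} = 1/(s+3). d/ds[1/(s+3)] = -1/(s+3)². d²/ds²[1/(s+3)] = 2/(s+3)³. So L{t²·e^(-3t)} = (-1)² · 2/(s+3)³ = 2/(s+3)³. Then L{4·t²·e^(-3t)} = 4·2/(s+3)³ = 8/(s+3)³

Final answer: 8/(s+3)³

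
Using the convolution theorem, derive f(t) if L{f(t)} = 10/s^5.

10/s^5 = (10/s)·(1/s^4) = L{10}·L{t^3/6}. By convolution, f(t) = 10*t^3/6 = ∫₀ᵗ 10·τ^3/6 dτ = 10·t^4/24

Final answer: 10·t^4/24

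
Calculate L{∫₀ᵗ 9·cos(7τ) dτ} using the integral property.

L{∫₀ᵗ f(τ)dτ} = F(s)/s with F(s) = 9s/(s² + 49), so the result is (9s/(s² + 49))/s = 9/(s² + 49)

Final answer: 9/(s² + 49)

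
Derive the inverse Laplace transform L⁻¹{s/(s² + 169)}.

L⁻¹{s/(s² + 169)} = cos(13t)

Final answer: cos(13t)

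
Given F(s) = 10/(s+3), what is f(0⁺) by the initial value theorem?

f(0⁺) = lim_{s→∞} s·10/(s+3) = lim_{s→∞} 10s/(s+3) = 10

Final answer: 10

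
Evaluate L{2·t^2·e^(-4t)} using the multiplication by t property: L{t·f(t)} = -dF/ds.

Using L{t^n·e^(at)} = n!/(s-a)^(n+1), L{t^2·e^(-4t)} = 2/(s+4)^3, so L{2·t^2·e^(-4t)} = 2·2/(s+4)^3 = 4/(s+4)^3

Final answer: 4/(s+4)^3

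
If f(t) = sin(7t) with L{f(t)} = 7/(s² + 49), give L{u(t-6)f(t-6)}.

Time shift theorem: L{u(t-a)f(t-a)} = e^(-as)F(s). Here a=6, F(s) = 7/(s² + 49), so L{u(t-6)f(t-6)} = e^(-6s)·7/(s² + 49)

Final answer: e^(-6s)·7/(s² + 49)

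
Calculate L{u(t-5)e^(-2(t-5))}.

u(t-a)f(t-a) with f(t)=e^(-2t). L{e^(-2t)} = 1/(s+2). By time shift: e^(-5s)/(s+2)

Final answer: e^(-5s)/(s+2)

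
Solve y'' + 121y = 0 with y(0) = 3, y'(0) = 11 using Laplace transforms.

L{y''} + 121L{y} = 0. s²Y - 3s - 11 + 121Y = 0. Y(s² + 121) = 3s + 11. Y = (3s + 11)/(s² + 121). Inverting: y(t) = 3cos(11t) + sin(11t)

Final answer: y(t) = 3cos(11t) + sin(11t)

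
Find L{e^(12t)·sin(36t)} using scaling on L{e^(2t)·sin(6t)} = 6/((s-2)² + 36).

Scaling with a=6: L{e^(12t)·sin(36t)} = (1/6) · 6/((s/6-2)² + 36). Simplifying: 36/((s-12)² + 1296)

Final answer: 36/((s-12)² + 1296)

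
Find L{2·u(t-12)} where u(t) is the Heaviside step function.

L{u(t-a)} = e^(-as)/s. Here a=12, so L{u(t-12)} = e^(-12s)/s, and L{2·u(t-12)} = 2·e^(-12s)/s

Final answer: 2·e^(-12s)/s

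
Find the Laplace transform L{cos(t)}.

L{cos(ωt)} = s/(s² + ω²), so L{cos(t)} = s/(s² + 1)

Final answer: s/(s² + 1)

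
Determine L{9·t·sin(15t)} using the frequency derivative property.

L{sin(15t)} = 15/(s² + 225). By L{t·f(t)} = -F'(s): -d/ds[15/(s² + 225)] = -(15)·(-2s)/(s² + 225)² = 30s/(s² + 225)². Then L{9·t·sin(15t)} = 9·30s/(s² + 225)² = 270s/(s² + 225)²

Final answer: 270s/(s² + 225)²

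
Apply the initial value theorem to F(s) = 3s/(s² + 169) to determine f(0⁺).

f(0⁺) = lim_{s→∞} s·3s/(s² + 169) = lim_{s→∞} 3s²/(s² + 169) = 3

Final answer: 3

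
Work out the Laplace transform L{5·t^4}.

L{t^n} = n!/s^(n+1), so L{t^4} = 24/s^5. Then L{5·t^4} = 5·24/s^5 = 120/s^5

Final answer: 120/s^5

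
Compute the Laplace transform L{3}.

L{3} = 3 · L{1} = 3/s

Final answer: 3/s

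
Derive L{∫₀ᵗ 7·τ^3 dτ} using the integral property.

L{∫₀ᵗ f(τ)dτ} = F(s)/s with f(t) = 7t^3. F(s) = 42/s^4, so L{∫₀ᵗ 7·τ^3 dτ} = (42/s^4)/s = 42/s^5. (Check: ∫₀ᵗ 7·τ^3 dτ = 7t^4/4.)

Final answer: 42/s^5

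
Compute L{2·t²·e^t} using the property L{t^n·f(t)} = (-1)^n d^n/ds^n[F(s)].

L{e^t} = 1/(s-1). d/ds[1/(s-1)] = -1/(s-1)². d²/ds²[1/(s-1)] = 2/(s-1)³. So L{t²·e^t} = (-1)² · 2/(s-1)³ = 2/(s-1)³. Then L{2·t²·e^t} = 2·2/(s-1)³ = 4/(s-1)³

Final answer: 4/(s-1)³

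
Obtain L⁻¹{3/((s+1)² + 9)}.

Form: b/((s-a)² + b²) → e^(at)sin(bt). With a=-1, b=3

Final answer: e^(-t)·sin(3t)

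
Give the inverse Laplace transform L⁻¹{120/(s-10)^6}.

L⁻¹{n!/(s-a)^(n+1)} = t^n·e^(at), so L⁻¹{120/(s-10)^6} = t^5·e^(10t)

Final answer: t^5·e^(10t)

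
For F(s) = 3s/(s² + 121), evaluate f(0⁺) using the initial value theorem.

f(0⁺) = lim_{s→∞} s·3s/(s² + 121) = lim_{s→∞} 3s²/(s² + 121) = 3

Final answer: 3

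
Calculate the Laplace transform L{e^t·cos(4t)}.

L{e^(at)·cos(ωt)} = (s-a)/((s-a)² + ω²), so L{e^t·cos(4t)} = (s-1)/((s-1)² + 16)

Final answer: (s-1)/((s-1)² + 16)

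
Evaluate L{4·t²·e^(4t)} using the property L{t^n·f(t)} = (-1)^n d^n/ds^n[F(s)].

L{e^(4t)} = 1/(s-4). d/ds[1/(s-4)] = -1/(s-4)². d²/ds²[1/(s-4)] = 2/(s-4)³. So L{t²·e^(4t)} = (-1)² · 2/(s-4)³ = 2/(s-4)³. Then L{4·t²·e^(4t)} = 4·2/(s-4)³ = 8/(s-4)³

Final answer: 8/(s-4)³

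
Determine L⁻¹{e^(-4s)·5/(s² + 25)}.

L⁻¹{5/(s² + 25)} = sin(5t). By the time shift theorem, L⁻¹{e^(-as)F(s)} = u(t-a)f(t-a) with a=4, so L⁻¹{e^(-4s)·5/(s² + 25)} = u(t-4)·sin(5(t-4))

Final answer: u(t-4)·sin(5(t-4))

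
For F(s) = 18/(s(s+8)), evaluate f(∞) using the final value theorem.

f(∞) = lim_{s→0} s·18/(s(s+8)) = lim_{s→0} 18/(s+8) = 18/8 = 9/4

Final answer: 9/4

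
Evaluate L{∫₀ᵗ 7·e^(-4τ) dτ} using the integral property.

L{∫₀ᵗ f(τ)dτ} = F(s)/s with F(s) = 7/(s+4), so L{∫₀ᵗ 7·e^(-4τ) dτ} = 7/(s(s+4))

Final answer: 7/(s(s+4))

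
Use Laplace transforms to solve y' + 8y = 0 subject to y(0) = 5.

L{y'} + 8L{y} = 0. sY - 5 + 8Y = 0. Y(s+8) = 5. Y = 5/(s+8)

Final answer: y(t) = 5e^(-8t)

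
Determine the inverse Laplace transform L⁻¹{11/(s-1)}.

L⁻¹{1/(s-a)} = e^(at), so L⁻¹{1/(s-1)} = e^t, and L⁻¹{11/(s-1)} = 11·e^t

Final answer: 11·e^t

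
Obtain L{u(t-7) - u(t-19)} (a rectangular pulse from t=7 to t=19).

L{u(t-a)} = e^(-as)/s. L{u(t-7) - u(t-19)} = (e^(-7s) - e^(-19s))/s

Final answer: (e^(-7s) - e^(-19s))/s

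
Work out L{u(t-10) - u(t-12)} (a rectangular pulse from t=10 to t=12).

L{u(t-a)} = e^(-as)/s. L{u(t-10) - u(t-12)} = (e^(-10s) - e^(-12s))/s

Final answer: (e^(-10s) - e^(-12s))/s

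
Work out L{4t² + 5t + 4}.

L{4t² + 5t + 4} = 4·2/s³ + 5/s² + 4/s = 8/s³ + 5/s² + 4/s

Final answer: 8/s³ + 5/s² + 4/s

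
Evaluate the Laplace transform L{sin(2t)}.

L{sin(ωt)} = ω/(s² + ω²), so L{sin(2t)} = 2/(s² + 4)

Final answer: 2/(s² + 4)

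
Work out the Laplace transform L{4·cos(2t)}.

L{cos(ωt)} = s/(s² + ω²), so L{cos(2t)} = s/(s² + 4). Then L{4·cos(2t)} = 4·s/(s² + 4) = 4s/(s² + 4)

Final answer: 4s/(s² + 4)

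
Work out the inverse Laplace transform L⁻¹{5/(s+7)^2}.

L⁻¹{n!/(s-a)^(n+1)} = t^n·e^(at) with n=1, a=-7. So L⁻¹{1/(s+7)^2} = t·e^(-7t), and L⁻¹{5/(s+7)^2} = (5/1)·t·e^(-7t) = 5·t·e^(-7t)

Final answer: 5·t·e^(-7t)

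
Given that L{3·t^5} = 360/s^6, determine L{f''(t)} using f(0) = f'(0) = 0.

L{f''(t)} = s²F(s) - sf(0) - f'(0) = s²·360/s^6 - 0 - 0 = 360/s^4

Final answer: 360/s^4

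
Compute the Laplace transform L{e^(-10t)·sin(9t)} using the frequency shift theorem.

Frequency shift: L{e^(at)f(t)} = F(s-a). L{e^(-10t)·sin(9t)} = 9/((s+10)² + 81)

Final answer: 9/((s+10)² + 81)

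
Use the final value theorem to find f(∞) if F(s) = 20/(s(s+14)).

f(∞) = lim_{s→0} s·20/(s(s+14)) = lim_{s→0} 20/(s+14) = 20/14 = 10/7

Final answer: 10/7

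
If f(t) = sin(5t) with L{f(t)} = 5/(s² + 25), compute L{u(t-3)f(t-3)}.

Time shift theorem: L{u(t-a)f(t-a)} = e^(-as)F(s). Here a=3, F(s) = 5/(s² + 25), so L{u(t-3)f(t-3)} = e^(-3s)·5/(s² + 25)

Final answer: e^(-3s)·5/(s² + 25)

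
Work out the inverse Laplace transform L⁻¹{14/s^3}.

L⁻¹{n!/s^(n+1)} = t^n with n=2. So L⁻¹{2/s^3} = t^2, and L⁻¹{14/s^3} = (14/2)·t^2 = 7·t^2

Final answer: 7·t^2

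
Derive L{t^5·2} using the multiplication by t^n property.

L{2} = 2/s. d^1/ds^1[1/s] = -1/s². d^2/ds^2[1/s] = 2/s^3. d^3/ds^3[1/s] = -6/s^4. d^4/ds^4[1/s] = 24/s^5. d^5/ds^5[1/s] = -120/s^6. So L{t^5} = (-1)^{5}·-120/s^6 = 120/s^6. Then L{t^5·2} = 2·120/s^6 = 240/s^6

Final answer: 240/s^6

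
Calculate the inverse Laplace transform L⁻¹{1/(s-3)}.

L⁻¹{1/(s-a)} = e^(at), so L⁻¹{1/(s-3)} = e^(3t)

Final answer: e^(3t)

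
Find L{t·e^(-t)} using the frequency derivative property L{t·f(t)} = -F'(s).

L{e^(-t)} = 1/(s+1). By frequency derivative: L{t·e^(-t)} = -d/ds[1/(s+1)] = -(-1)/(s+1)² = 1/(s+1)²

Final answer: 1/(s+1)²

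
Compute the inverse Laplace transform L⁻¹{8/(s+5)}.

L⁻¹{1/(s-a)} = e^(at), so L⁻¹{1/(s+5)} = e^(-5t), and L⁻¹{8/(s+5)} = 8·e^(-5t)

Final answer: 8·e^(-5t)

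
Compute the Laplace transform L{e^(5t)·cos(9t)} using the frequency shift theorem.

Frequency shift: L{e^(at)f(t)} = F(s-a). L{e^(5t)·cos(9t)} = (s-5)/((s-5)² + 81)

Final answer: (s-5)/((s-5)² + 81)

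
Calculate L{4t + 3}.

L{4t + 3} = 4·L{t} + 3·L{1} = 4/s² + 3/s

Final answer: 4/s² + 3/s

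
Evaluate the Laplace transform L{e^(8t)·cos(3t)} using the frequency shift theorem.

Frequency shift: L{e^(at)f(t)} = F(s-a). L{e^(8t)·cos(3t)} = (s-8)/((s-8)² + 9)

Final answer: (s-8)/((s-8)² + 9)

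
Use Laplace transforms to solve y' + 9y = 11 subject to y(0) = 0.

sY + 9Y = 11/s. Y = 11/(s(s+9)). Partial fractions: Y = 11/9/s - 11/9/(s+9)

Final answer: y(t) = 11/9(1 - e^(-9t))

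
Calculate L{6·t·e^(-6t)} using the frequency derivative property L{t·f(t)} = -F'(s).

L{e^(-6t)} = 1/(s+6). By frequency derivative: L{t·e^(-6t)} = -d/ds[1/(s+6)] = -(-1)/(s+6)² = 1/(s+6)². Then L{6·t·e^(-6t)} = 6·1/(s+6)² = 6/(s+6)²

Final answer: 6/(s+6)²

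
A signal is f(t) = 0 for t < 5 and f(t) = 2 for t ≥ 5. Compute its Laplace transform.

f(t) = 2·u(t-5). L{u(t-5)} = e^(-5s)/s, so L{f(t)} = 2·e^(-5s)/s

Final answer: 2·e^(-5s)/s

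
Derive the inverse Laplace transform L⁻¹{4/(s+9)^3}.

L⁻¹{n!/(s-a)^(n+1)} = t^n·e^(at) with n=2, a=-9. So L⁻¹{2/(s+9)^3} = t^2·e^(-9t), and L⁻¹{4/(s+9)^3} = (4/2)·t^2·e^(-9t) = 2·t^2·e^(-9t)

Final answer: 2·t^2·e^(-9t)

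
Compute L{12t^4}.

L{t^n} = n!/s^(n+1). So L{12t^4} = 12·4!/s^5 = 288/s^5

Final answer: 288/s^5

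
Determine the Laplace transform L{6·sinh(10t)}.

L{sinh(ωt)} = ω/(s² - ω²), so L{sinh(10t)} = 10/(s² - 100). Then L{6·sinh(10t)} = 6·10/(s² - 100) = 60/(s² - 100)

Final answer: 60/(s² - 100)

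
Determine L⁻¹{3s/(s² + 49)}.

This is the form c·s/(s² + a²) with a = 7, c = 3. L⁻¹ = 3·cos(7t)

Final answer: 3·cos(7t)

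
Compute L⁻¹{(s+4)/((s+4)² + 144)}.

Using frequency shift: L⁻¹{(s-a)/((s-a)² + b²)} = e^(at)cos(bt). Here a=-4, b=12

Final answer: e^(-4t)·cos(12t)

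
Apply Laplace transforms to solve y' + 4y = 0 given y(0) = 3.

L{y'} + 4L{y} = 0. sY - 3 + 4Y = 0. Y(s+4) = 3. Y = 3/(s+4)

Final answer: y(t) = 3e^(-4t)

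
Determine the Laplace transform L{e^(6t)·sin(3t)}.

L{e^(at)·sin(ωt)} = ω/((s-a)² + ω²), so L{e^(6t)·sin(3t)} = 3/((s-6)² + 9)

Final answer: 3/((s-6)² + 9)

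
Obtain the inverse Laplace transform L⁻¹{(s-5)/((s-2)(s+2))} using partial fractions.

Using partial fractions, f(t) = (-3e^(2t) + 7e^(-2t))/4

Final answer: (-3e^(2t) + 7e^(-2t))/4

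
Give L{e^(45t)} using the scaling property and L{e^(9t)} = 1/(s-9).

Using L{f(at)} = (1/a)F(s/a) with a=5 and f(t) = e^(9t): L{e^(45t)} = (1/5) · 1/((s/5)-9) = (1/5) · 5/(s-45) = 1/(s-45)

Final answer: 1/(s-45)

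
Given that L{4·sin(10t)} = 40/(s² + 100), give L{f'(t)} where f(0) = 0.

L{f'(t)} = s·F(s) - f(0) = s·40/(s² + 100) - 0 = 40s/(s² + 100)

Final answer: 40s/(s² + 100)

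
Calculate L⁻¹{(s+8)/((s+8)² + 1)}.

Using frequency shift: L⁻¹{(s-a)/((s-a)² + b²)} = e^(at)cos(bt). Here a=-8, b=1

Final answer: e^(-8t)·cos(t)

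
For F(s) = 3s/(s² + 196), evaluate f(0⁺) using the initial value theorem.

f(0⁺) = lim_{s→∞} s·3s/(s² + 196) = lim_{s→∞} 3s²/(s² + 196) = 3

Final answer: 3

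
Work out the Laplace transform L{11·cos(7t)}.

L{cos(ωt)} = s/(s² + ω²), so L{cos(7t)} = s/(s² + 49). Then L{11·cos(7t)} = 11·s/(s² + 49) = 11s/(s² + 49)

Final answer: 11s/(s² + 49)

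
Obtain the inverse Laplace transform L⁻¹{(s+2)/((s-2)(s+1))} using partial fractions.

Using partial fractions, f(t) = (4e^(2t) - e^(-t))/3

Final answer: (4e^(2t) - e^(-t))/3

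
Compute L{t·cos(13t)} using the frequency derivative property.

L{cos(13t)} = s/(s² + 169). Derivative: d/ds[s/(s² + 169)] = [(s² + 169) - s·2s]/(s² + 169)² = (169 - s²)/(s² + 169)². So L{t·cos(13t)} = -F'(s) = (s² - 169)/(s² + 169)²

Final answer: (s² - 169)/(s² + 169)²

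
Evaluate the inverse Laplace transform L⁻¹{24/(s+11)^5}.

L⁻¹{n!/(s-a)^(n+1)} = t^n·e^(at), so L⁻¹{24/(s+11)^5} = t^4·e^(-11t)

Final answer: t^4·e^(-11t)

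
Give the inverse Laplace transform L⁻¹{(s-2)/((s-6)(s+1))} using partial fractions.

Using partial fractions, f(t) = (4e^(6t) + 3e^(-t))/7

Final answer: (4e^(6t) + 3e^(-t))/7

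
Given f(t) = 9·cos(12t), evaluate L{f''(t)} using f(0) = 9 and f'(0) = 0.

F(s) = 9s/(s² + 144). L{f''(t)} = s²F(s) - sf(0) - f'(0) = 9s³/(s² + 144) - 9s = (9s³ - 9s(s² + 144))/(s² + 144) = -1296s/(s² + 144)

Final answer: -1296s/(s² + 144)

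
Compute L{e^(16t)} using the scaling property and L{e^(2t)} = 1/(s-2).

Using L{f(at)} = (1/a)F(s/a) with a=8 and f(t) = e^(2t): L{e^(16t)} = (1/8) · 1/((s/8)-2) = (1/8) · 8/(s-16) = 1/(s-16)

Final answer: 1/(s-16)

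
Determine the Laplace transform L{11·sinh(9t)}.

L{sinh(ωt)} = ω/(s² - ω²), so L{sinh(9t)} = 9/(s² - 81). Then L{11·sinh(9t)} = 11·9/(s² - 81) = 99/(s² - 81)

Final answer: 99/(s² - 81)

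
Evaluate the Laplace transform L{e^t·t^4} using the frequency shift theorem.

L{e^(at)·t^n} = n!/(s-a)^(n+1), so L{e^t·t^4} = 24/(s-1)^5

Final answer: 24/(s-1)^5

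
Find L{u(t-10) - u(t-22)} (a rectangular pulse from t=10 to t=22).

L{u(t-a)} = e^(-as)/s. L{u(t-10) - u(t-22)} = (e^(-10s) - e^(-22s))/s

Final answer: (e^(-10s) - e^(-22s))/s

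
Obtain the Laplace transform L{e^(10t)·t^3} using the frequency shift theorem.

L{e^(at)·t^n} = n!/(s-a)^(n+1), so L{e^(10t)·t^3} = 6/(s-10)^4

Final answer: 6/(s-10)^4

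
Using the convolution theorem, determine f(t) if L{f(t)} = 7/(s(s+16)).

7/(s(s+16)) = (7/s)·(1/(s+16)) = L{7}·L{e^(-16t)}. By convolution, f(t) = 7*e^(-16t) = ∫₀ᵗ 7·e^(-16τ) dτ = 7·(1 - e^(-16t))/16

Final answer: 7·(1 - e^(-16t))/16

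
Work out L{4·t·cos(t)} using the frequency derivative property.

L{cos(t)} = s/(s² + 1). Derivative: d/ds[s/(s² + 1)] = [(s² + 1) - s·2s]/(s² + 1)² = (1 - s²)/(s² + 1)². So L{t·cos(t)} = -F'(s) = (s² - 1)/(s² + 1)². Then L{4·t·cos(t)} = 4·(s² - 1)/(s² + 1)²

Final answer: 4·(s² - 1)/(s² + 1)²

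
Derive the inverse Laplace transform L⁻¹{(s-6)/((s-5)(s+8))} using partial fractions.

Using partial fractions, f(t) = (-e^(5t) + 14e^(-8t))/13

Final answer: (-e^(5t) + 14e^(-8t))/13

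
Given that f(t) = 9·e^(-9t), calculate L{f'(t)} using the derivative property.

f(0) = 9, F(s) = 9/(s+9). L{f'(t)} = s·F(s) - f(0) = 9s/(s+9) - 9 = (9s - 9(s+9))/(s+9) = -81/(s+9)

Final answer: -81/(s+9)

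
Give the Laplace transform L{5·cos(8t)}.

L{cos(ωt)} = s/(s² + ω²), so L{cos(8t)} = s/(s² + 64). Then L{5·cos(8t)} = 5·s/(s² + 64) = 5s/(s² + 64)

Final answer: 5s/(s² + 64)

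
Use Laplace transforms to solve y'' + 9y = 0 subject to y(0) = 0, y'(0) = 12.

L{y''} + 9L{y} = 0. s²Y - 0 - 12 + 9Y = 0. Y(s² + 9) = 12. Y = (12)/(s² + 9). Inverting: y(t) = 4sin(3t)

Final answer: y(t) = 4sin(3t)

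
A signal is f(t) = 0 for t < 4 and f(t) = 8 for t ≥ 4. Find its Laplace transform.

f(t) = 8·u(t-4). L{u(t-4)} = e^(-4s)/s, so L{f(t)} = 8·e^(-4s)/s

Final answer: 8·e^(-4s)/s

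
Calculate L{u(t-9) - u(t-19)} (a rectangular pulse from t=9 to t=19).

L{u(t-a)} = e^(-as)/s. L{u(t-9) - u(t-19)} = (e^(-9s) - e^(-19s))/s

Final answer: (e^(-9s) - e^(-19s))/s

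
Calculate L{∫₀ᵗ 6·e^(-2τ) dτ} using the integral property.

L{∫₀ᵗ f(τ)dτ} = F(s)/s with F(s) = 6/(s+2), so L{∫₀ᵗ 6·e^(-2τ) dτ} = 6/(s(s+2))

Final answer: 6/(s(s+2))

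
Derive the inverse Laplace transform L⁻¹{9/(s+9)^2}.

L⁻¹{n!/(s-a)^(n+1)} = t^n·e^(at) with n=1, a=-9. So L⁻¹{1/(s+9)^2} = t·e^(-9t), and L⁻¹{9/(s+9)^2} = (9/1)·t·e^(-9t) = 9·t·e^(-9t)

Final answer: 9·t·e^(-9t)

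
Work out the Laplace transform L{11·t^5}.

L{t^n} = n!/s^(n+1), so L{t^5} = 120/s^6. Then L{11·t^5} = 11·120/s^6 = 1320/s^6

Final answer: 1320/s^6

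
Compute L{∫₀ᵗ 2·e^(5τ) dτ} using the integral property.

L{∫₀ᵗ f(τ)dτ} = F(s)/s with F(s) = 2/(s-5), so L{∫₀ᵗ 2·e^(5τ) dτ} = 2/(s(s-5))

Final answer: 2/(s(s-5))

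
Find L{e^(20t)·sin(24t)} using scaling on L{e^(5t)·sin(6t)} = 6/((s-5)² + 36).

Scaling with a=4: L{e^(20t)·sin(24t)} = (1/4) · 6/((s/4-5)² + 36). Simplifying: 24/((s-20)² + 576)

Final answer: 24/((s-20)² + 576)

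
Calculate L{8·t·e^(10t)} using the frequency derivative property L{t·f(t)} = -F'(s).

L{e^(10t)} = 1/(s-10). By frequency derivative: L{t·e^(10t)} = -d/ds[1/(s-10)] = -(-1)/(s-10)² = 1/(s-10)². Then L{8·t·e^(10t)} = 8·1/(s-10)² = 8/(s-10)²

Final answer: 8/(s-10)²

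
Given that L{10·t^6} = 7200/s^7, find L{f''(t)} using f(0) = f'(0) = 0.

L{f''(t)} = s²F(s) - sf(0) - f'(0) = s²·7200/s^7 - 0 - 0 = 7200/s^5

Final answer: 7200/s^5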